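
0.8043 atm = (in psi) 11.82. Check: 1 atm = 101325 Pa, so 0.8043 atm = 0.8043 * 101325 = 81495.697 Pa. 1 psi = 6894.7573 Pa, so 81495.697 Pa = 81495.697 / 6894.7573 = 11.819952 psi ≈ 11.82 psi (4 s.f.).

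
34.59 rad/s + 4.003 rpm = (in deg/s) 34.59 rad/s is already in rad/s. 1 rpm = 0.10471976 rad/s, so 4.003 rpm = 4.003 * 0.10471976 = 0.41919318 rad/s. Sum: 34.59 + 0.41919318 = 35.009193 rad/s. 1 deg/s = 0.017453293 rad/s, so 35.009193 rad/s = 35.009193 / 0.017453293 = 2005.879 deg/s ≈ 2006 deg/s (4 s.f.). Final answer: 2006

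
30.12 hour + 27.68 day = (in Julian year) 1 hour = 3600 s, so 30.12 hour = 30.12 * 3600 = 108432 s. 1 day = 86400 s, so 27.68 day = 27.68 * 86400 = 2391552 s. Sum: 108432 + 2391552 = 2499984 s. 1 Julian year = 31557600 s, so 2499984 s = 2499984 / 31557600 = 0.079219713 Julian year ≈ 0.07922 Julian year (4 s.f.). Final answer: 0.07922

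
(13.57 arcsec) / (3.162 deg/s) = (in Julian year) 3.778e-11. Check: 1 arcsec = 4.8481368e-06 rad, so 13.57 arcsec = 13.57 * 4.8481368e-06 = 6.5789217e-05 rad. 1 deg/s = 0.017453293 rad/s, so 3.162 deg/s = 3.162 * 0.017453293 = 0.055187311 rad/s. Combine: 6.5789217e-05 rad / 0.055187311 rad/s = 0.0011921077 s. 1 Julian year = 31557600 s, so 0.0011921077 s = 0.0011921077 / 31557600 = 3.7775612e-11 Julian year ≈ 3.778e-11 Julian year (4 s.f.).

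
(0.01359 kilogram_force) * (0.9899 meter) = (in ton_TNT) 3.153e-11. Check: 1 kilogram_force = 9.80665 N, so 0.01359 kilogram_force = 0.01359 * 9.80665 = 0.13327237 N. 0.9899 meter = 0.9899 m. Combine: 0.13327237 N * 0.9899 m = 0.13192632 J. 1 ton_TNT = 4.184e+09 J, so 0.13192632 J = 0.13192632 / 4.184e+09 = 3.1531148e-11 ton_TNT ≈ 3.153e-11 ton_TNT (4 s.f.).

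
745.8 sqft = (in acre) 0.01712. Check: 1 sqft = 0.09290304 m^2, so 745.8 sqft = 745.8 * 0.09290304 = 69.287087 m^2. 1 acre = 4046.8564 m^2, so 69.287087 m^2 = 69.287087 / 4046.8564 = 0.017121212 acre ≈ 0.01712 acre (4 s.f.).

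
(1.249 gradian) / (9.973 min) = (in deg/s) 0.001879. Check: 1 gradian = 0.015707963 rad, so 1.249 gradian = 1.249 * 0.015707963 = 0.019619246 rad. 1 min = 60 s, so 9.973 min = 9.973 * 60 = 598.38 s. Combine: 0.019619246 rad / 598.38 s = 3.2787269e-05 rad/s. 1 deg/s = 0.017453293 rad/s, so 3.2787269e-05 rad/s = 3.2787269e-05 / 0.017453293 = 0.0018785721 deg/s ≈ 0.001879 deg/s (4 s.f.).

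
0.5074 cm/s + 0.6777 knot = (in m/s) 0.3537. Check: 1 cm/s = 0.01 m/s, so 0.5074 cm/s = 0.5074 * 0.01 = 0.005074 m/s. 1 knot = 0.51444444 m/s, so 0.6777 knot = 0.6777 * 0.51444444 = 0.348639 m/s. Sum: 0.005074 + 0.348639 = 0.353713 m/s. Result: 0.353713 m/s ≈ 0.3537 m/s (4 s.f.).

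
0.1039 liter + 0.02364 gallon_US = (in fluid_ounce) 1 liter = 0.001 m^3, so 0.1039 liter = 0.1039 * 0.001 = 0.0001039 m^3. 1 gallon_US = 0.0037854118 m^3, so 0.02364 gallon_US = 0.02364 * 0.0037854118 = 8.9487135e-05 m^3. Sum: 0.0001039 + 8.9487135e-05 = 0.00019338713 m^3. 1 fluid_ounce = 2.957353e-05 m^3, so 0.00019338713 m^3 = 0.00019338713 / 2.957353e-05 = 6.539197 fluid_ounce ≈ 6.539 fluid_ounce (4 s.f.). Final answer: 6.539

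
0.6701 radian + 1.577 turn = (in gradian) 673.5. Check: 0.6701 radian = 0.6701 rad. 1 turn = 6.2831853 rad, so 1.577 turn = 1.577 * 6.2831853 = 9.9085832 rad. Sum: 0.6701 + 9.9085832 = 10.578683 rad. 1 gradian = 0.015707963 rad, so 10.578683 rad = 10.578683 / 0.015707963 = 673.45989 gradian ≈ 673.5 gradian (4 s.f.).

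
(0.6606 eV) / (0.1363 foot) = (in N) 1 eV = 1.6021766e-19 J, so 0.6606 eV = 0.6606 * 1.6021766e-19 = 1.0583979e-19 J. 1 foot = 0.3048 m, so 0.1363 foot = 0.1363 * 0.3048 = 0.04154424 m. Combine: 1.0583979e-19 J / 0.04154424 m = 2.5476405e-18 N. Result: 2.5476405e-18 N ≈ 2.548e-18 N (4 s.f.). Final answer: 2.548e-18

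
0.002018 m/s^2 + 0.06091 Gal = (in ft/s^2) 0.002018 m/s^2 is already in m/s^2. 1 Gal = 0.01 m/s^2, so 0.06091 Gal = 0.06091 * 0.01 = 0.0006091 m/s^2. Sum: 0.002018 + 0.0006091 = 0.0026271 m/s^2. 1 ft/s^2 = 0.3048 m/s^2, so 0.0026271 m/s^2 = 0.0026271 / 0.3048 = 0.0086190945 ft/s^2 ≈ 0.008619 ft/s^2 (4 s.f.). Final answer: 0.008619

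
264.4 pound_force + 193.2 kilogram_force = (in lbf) 1 pound_force = 4.4482216 N, so 264.4 pound_force = 264.4 * 4.4482216 = 1176.1098 N. 1 kilogram_force = 9.80665 N, so 193.2 kilogram_force = 193.2 * 9.80665 = 1894.6448 N. Sum: 1176.1098 + 1894.6448 = 3070.7546 N. 1 lbf = 4.4482216 N, so 3070.7546 N = 3070.7546 / 4.4482216 = 690.33309 lbf ≈ 690.3 lbf (4 s.f.). Final answer: 690.3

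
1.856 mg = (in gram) 0.001856. Check: 1 mg = 1e-06 kg, so 1.856 mg = 1.856 * 1e-06 = 1.856e-06 kg. 1 gram = 0.001 kg, so 1.856e-06 kg = 1.856e-06 / 0.001 = 0.001856 gram.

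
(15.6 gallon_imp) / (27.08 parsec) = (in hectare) 8.487e-24. Check: 1 gallon_imp = 0.00454609 m^3, so 15.6 gallon_imp = 15.6 * 0.00454609 = 0.070919004 m^3. 1 parsec = 3.0856776e+16 m, so 27.08 parsec = 27.08 * 3.0856776e+16 = 8.3560149e+17 m. Combine: 0.070919004 m^3 / 8.3560149e+17 m = 8.4871802e-20 m^2. 1 hectare = 10000 m^2, so 8.4871802e-20 m^2 = 8.4871802e-20 / 10000 = 8.4871802e-24 hectare ≈ 8.487e-24 hectare (4 s.f.).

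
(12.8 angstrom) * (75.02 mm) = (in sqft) 1 angstrom = 1e-10 m, so 12.8 angstrom = 12.8 * 1e-10 = 1.28e-09 m. 1 mm = 0.001 m, so 75.02 mm = 75.02 * 0.001 = 0.07502 m. Combine: 1.28e-09 m * 0.07502 m = 9.60256e-11 m^2. 1 sqft = 0.09290304 m^2, so 9.60256e-11 m^2 = 9.60256e-11 / 0.09290304 = 1.033611e-09 sqft ≈ 1.034e-09 sqft (4 s.f.). Final answer: 1.034e-09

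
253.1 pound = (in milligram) 1.148e+08. Check: 1 pound = 0.45359237 kg, so 253.1 pound = 253.1 * 0.45359237 = 114.80423 kg. 1 milligram = 1e-06 kg, so 114.80423 kg = 114.80423 / 1e-06 = 1.1480423e+08 milligram ≈ 1.148e+08 milligram (4 s.f.).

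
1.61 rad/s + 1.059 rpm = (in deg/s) 1.61 rad/s is already in rad/s. 1 rpm = 0.10471976 rad/s, so 1.059 rpm = 1.059 * 0.10471976 = 0.11089822 rad/s. Sum: 1.61 + 0.11089822 = 1.7208982 rad/s. 1 deg/s = 0.017453293 rad/s, so 1.7208982 rad/s = 1.7208982 / 0.017453293 = 98.600205 deg/s ≈ 98.6 deg/s (4 s.f.). Final answer: 98.6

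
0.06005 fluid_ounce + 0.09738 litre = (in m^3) 9.916e-05. Check: 1 fluid_ounce = 2.957353e-05 m^3, so 0.06005 fluid_ounce = 0.06005 * 2.957353e-05 = 1.7758905e-06 m^3. 1 litre = 0.001 m^3, so 0.09738 litre = 0.09738 * 0.001 = 9.738e-05 m^3. Sum: 1.7758905e-06 + 9.738e-05 = 9.915589e-05 m^3. Result: 9.915589e-05 m^3 ≈ 9.916e-05 m^3 (4 s.f.).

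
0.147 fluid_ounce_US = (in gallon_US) 1 fluid_ounce_US = 2.957353e-05 m^3, so 0.147 fluid_ounce_US = 0.147 * 2.957353e-05 = 4.3473088e-06 m^3. 1 gallon_US = 0.0037854118 m^3, so 4.3473088e-06 m^3 = 4.3473088e-06 / 0.0037854118 = 0.0011484375 gallon_US ≈ 0.001148 gallon_US (4 s.f.). Final answer: 0.001148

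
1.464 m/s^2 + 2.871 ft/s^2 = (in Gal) 1.464 m/s^2 is already in m/s^2. 1 ft/s^2 = 0.3048 m/s^2, so 2.871 ft/s^2 = 2.871 * 0.3048 = 0.8750808 m/s^2. Sum: 1.464 + 0.8750808 = 2.3390808 m/s^2. 1 Gal = 0.01 m/s^2, so 2.3390808 m/s^2 = 2.3390808 / 0.01 = 233.90808 Gal ≈ 233.9 Gal (4 s.f.). Final answer: 233.9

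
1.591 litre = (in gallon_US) 1 litre = 0.001 m^3, so 1.591 litre = 1.591 * 0.001 = 0.001591 m^3. 1 gallon_US = 0.0037854118 m^3, so 0.001591 m^3 = 0.001591 / 0.0037854118 = 0.42029774 gallon_US ≈ 0.4203 gallon_US (4 s.f.). Final answer: 0.4203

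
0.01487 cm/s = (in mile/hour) 1 cm/s = 0.01 m/s, so 0.01487 cm/s = 0.01487 * 0.01 = 0.0001487 m/s. 1 mile/hour = 0.44704 m/s, so 0.0001487 m/s = 0.0001487 / 0.44704 = 0.00033263243 mile/hour ≈ 0.0003326 mile/hour (4 s.f.). Final answer: 0.0003326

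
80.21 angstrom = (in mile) 4.984e-12. Check: 1 angstrom = 1e-10 m, so 80.21 angstrom = 80.21 * 1e-10 = 8.021e-09 m. 1 mile = 1609.344 m, so 8.021e-09 m = 8.021e-09 / 1609.344 = 4.9840183e-12 mile ≈ 4.984e-12 mile (4 s.f.).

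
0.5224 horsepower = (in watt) 1 horsepower = 745.69987 W, so 0.5224 horsepower = 0.5224 * 745.69987 = 389.55361 W. 389.55361 W = 389.55361 watt ≈ 389.6 watt (4 s.f.). Final answer: 389.6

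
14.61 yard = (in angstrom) 1 yard = 0.9144 m, so 14.61 yard = 14.61 * 0.9144 = 13.359384 m. 1 angstrom = 1e-10 m, so 13.359384 m = 13.359384 / 1e-10 = 1.3359384e+11 angstrom ≈ 1.336e+11 angstrom (4 s.f.). Final answer: 1.336e+11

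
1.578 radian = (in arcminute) 5425. Check: 1.578 radian = 1.578 rad. 1 arcminute = 0.00029088821 rad, so 1.578 rad = 1.578 / 0.00029088821 = 5424.7644 arcminute ≈ 5425 arcminute (4 s.f.).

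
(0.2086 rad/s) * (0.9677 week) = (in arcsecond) 2.518e+10. Check: 0.2086 rad/s is already in rad/s. 1 week = 604800 s, so 0.9677 week = 0.9677 * 604800 = 585264.96 s. Combine: 0.2086 rad/s * 585264.96 s = 122086.27 rad. 1 arcsecond = 4.8481368e-06 rad, so 122086.27 rad = 122086.27 / 4.8481368e-06 = 2.5182101e+10 arcsecond ≈ 2.518e+10 arcsecond (4 s.f.).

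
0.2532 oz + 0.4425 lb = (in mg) 1 oz = 0.028349523 kg, so 0.2532 oz = 0.2532 * 0.028349523 = 0.0071780993 kg. 1 lb = 0.45359237 kg, so 0.4425 lb = 0.4425 * 0.45359237 = 0.20071462 kg. Sum: 0.0071780993 + 0.20071462 = 0.20789272 kg. 1 mg = 1e-06 kg, so 0.20789272 kg = 0.20789272 / 1e-06 = 207892.72 mg ≈ 2.079e+05 mg (4 s.f.). Final answer: 2.079e+05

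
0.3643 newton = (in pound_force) 0.3643 newton = 0.3643 N. 1 pound_force = 4.4482216 N, so 0.3643 N = 0.3643 / 4.4482216 = 0.081897898 pound_force ≈ 0.0819 pound_force (4 s.f.). Final answer: 0.0819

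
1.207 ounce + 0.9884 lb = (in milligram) 4.825e+05. Check: 1 ounce = 0.028349523 kg, so 1.207 ounce = 1.207 * 0.028349523 = 0.034217874 kg. 1 lb = 0.45359237 kg, so 0.9884 lb = 0.9884 * 0.45359237 = 0.4483307 kg. Sum: 0.034217874 + 0.4483307 = 0.48254857 kg. 1 milligram = 1e-06 kg, so 0.48254857 kg = 0.48254857 / 1e-06 = 482548.57 milligram ≈ 4.825e+05 milligram (4 s.f.).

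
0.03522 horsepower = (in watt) 26.26. Check: 1 horsepower = 745.69987 W, so 0.03522 horsepower = 0.03522 * 745.69987 = 26.263549 W. 26.263549 W = 26.263549 watt ≈ 26.26 watt (4 s.f.).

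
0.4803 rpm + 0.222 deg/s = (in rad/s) 1 rpm = 0.10471976 rad/s, so 0.4803 rpm = 0.4803 * 0.10471976 = 0.050296898 rad/s. 1 deg/s = 0.017453293 rad/s, so 0.222 deg/s = 0.222 * 0.017453293 = 0.0038746309 rad/s. Sum: 0.050296898 + 0.0038746309 = 0.054171529 rad/s. Result: 0.054171529 rad/s ≈ 0.05417 rad/s (4 s.f.). Final answer: 0.05417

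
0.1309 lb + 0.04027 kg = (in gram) 1 lb = 0.45359237 kg, so 0.1309 lb = 0.1309 * 0.45359237 = 0.059375241 kg. 0.04027 kg is already in kg. Sum: 0.059375241 + 0.04027 = 0.099645241 kg. 1 gram = 0.001 kg, so 0.099645241 kg = 0.099645241 / 0.001 = 99.645241 gram ≈ 99.65 gram (4 s.f.). Final answer: 99.65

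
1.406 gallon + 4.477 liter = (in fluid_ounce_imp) 344.9. Check: 1 gallon = 0.0037854118 m^3, so 1.406 gallon = 1.406 * 0.0037854118 = 0.005322289 m^3. 1 liter = 0.001 m^3, so 4.477 liter = 4.477 * 0.001 = 0.004477 m^3. Sum: 0.005322289 + 0.004477 = 0.009799289 m^3. 1 fluid_ounce_imp = 2.8413063e-05 m^3, so 0.009799289 m^3 = 0.009799289 / 2.8413063e-05 = 344.88676 fluid_ounce_imp ≈ 344.9 fluid_ounce_imp (4 s.f.).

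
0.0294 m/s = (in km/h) 0.1058. Check: 1 km/h = 0.27777778 m/s, so 0.0294 m/s = 0.0294 / 0.27777778 = 0.10584 km/h ≈ 0.1058 km/h (4 s.f.).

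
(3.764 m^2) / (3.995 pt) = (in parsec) 3.764 m^2 is already in m^2. 1 pt = 0.00035277778 m, so 3.995 pt = 3.995 * 0.00035277778 = 0.0014093472 m. Combine: 3.764 m^2 / 0.0014093472 m = 2670.74 m. 1 parsec = 3.0856776e+16 m, so 2670.74 m = 2670.74 / 3.0856776e+16 = 8.6552789e-14 parsec ≈ 8.655e-14 parsec (4 s.f.). Final answer: 8.655e-14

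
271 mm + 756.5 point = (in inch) 21.18. Check: 1 mm = 0.001 m, so 271 mm = 271 * 0.001 = 0.271 m. 1 point = 0.00035277778 m, so 756.5 point = 756.5 * 0.00035277778 = 0.26687639 m. Sum: 0.271 + 0.26687639 = 0.53787639 m. 1 inch = 0.0254 m, so 0.53787639 m = 0.53787639 / 0.0254 = 21.176236 inch ≈ 21.18 inch (4 s.f.).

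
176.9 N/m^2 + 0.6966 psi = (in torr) 176.9 N/m^2 = 176.9 Pa. 1 psi = 6894.7573 Pa, so 0.6966 psi = 0.6966 * 6894.7573 = 4802.8879 Pa. Sum: 176.9 + 4802.8879 = 4979.7879 Pa. 1 torr = 133.32237 Pa, so 4979.7879 Pa = 4979.7879 / 133.32237 = 37.351481 torr ≈ 37.35 torr (4 s.f.). Final answer: 37.35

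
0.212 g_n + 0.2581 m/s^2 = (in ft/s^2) 1 g_n = 9.80665 m/s^2, so 0.212 g_n = 0.212 * 9.80665 = 2.0790098 m/s^2. 0.2581 m/s^2 is already in m/s^2. Sum: 2.0790098 + 0.2581 = 2.3371098 m/s^2. 1 ft/s^2 = 0.3048 m/s^2, so 2.3371098 m/s^2 = 2.3371098 / 0.3048 = 7.6676831 ft/s^2 ≈ 7.668 ft/s^2 (4 s.f.). Final answer: 7.668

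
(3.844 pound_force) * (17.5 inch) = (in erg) 7.6e+07. Check: 1 pound_force = 4.4482216 N, so 3.844 pound_force = 3.844 * 4.4482216 = 17.098964 N. 1 inch = 0.0254 m, so 17.5 inch = 17.5 * 0.0254 = 0.4445 m. Combine: 17.098964 N * 0.4445 m = 7.6004894 J. 1 erg = 1e-07 J, so 7.6004894 J = 7.6004894 / 1e-07 = 76004894 erg ≈ 7.6e+07 erg (4 s.f.).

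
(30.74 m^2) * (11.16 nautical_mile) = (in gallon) 30.74 m^2 is already in m^2. 1 nautical_mile = 1852 m, so 11.16 nautical_mile = 11.16 * 1852 = 20668.32 m. Combine: 30.74 m^2 * 20668.32 m = 635344.16 m^3. 1 gallon = 0.0037854118 m^3, so 635344.16 m^3 = 635344.16 / 0.0037854118 = 1.6784017e+08 gallon ≈ 1.678e+08 gallon (4 s.f.). Final answer: 1.678e+08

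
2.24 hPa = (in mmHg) 1.68. Check: 1 hPa = 100 Pa, so 2.24 hPa = 2.24 * 100 = 224 Pa. 1 mmHg = 133.32237 Pa, so 224 Pa = 224 / 133.32237 = 1.6801382 mmHg ≈ 1.68 mmHg (4 s.f.).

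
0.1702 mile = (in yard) 299.6. Check: 1 mile = 1609.344 m, so 0.1702 mile = 0.1702 * 1609.344 = 273.91035 m. 1 yard = 0.9144 m, so 273.91035 m = 273.91035 / 0.9144 = 299.552 yard ≈ 299.6 yard (4 s.f.).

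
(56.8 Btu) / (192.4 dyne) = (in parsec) 1 Btu = 1055.0559 J, so 56.8 Btu = 56.8 * 1055.0559 = 59927.172 J. 1 dyne = 1e-05 N, so 192.4 dyne = 192.4 * 1e-05 = 0.001924 N. Combine: 59927.172 J / 0.001924 N = 31147179 m. 1 parsec = 3.0856776e+16 m, so 31147179 m = 31147179 / 3.0856776e+16 = 1.0094113e-09 parsec ≈ 1.009e-09 parsec (4 s.f.). Final answer: 1.009e-09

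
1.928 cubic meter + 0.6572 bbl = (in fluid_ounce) 1.928 cubic meter = 1.928 m^3. 1 bbl = 0.15898729 m^3, so 0.6572 bbl = 0.6572 * 0.15898729 = 0.10448645 m^3. Sum: 1.928 + 0.10448645 = 2.0324865 m^3. 1 fluid_ounce = 2.957353e-05 m^3, so 2.0324865 m^3 = 2.0324865 / 2.957353e-05 = 68726.543 fluid_ounce ≈ 6.873e+04 fluid_ounce (4 s.f.). Final answer: 6.873e+04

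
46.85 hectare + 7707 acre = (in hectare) 3166. Check: 1 hectare = 10000 m^2, so 46.85 hectare = 46.85 * 10000 = 468500 m^2. 1 acre = 4046.8564 m^2, so 7707 acre = 7707 * 4046.8564 = 31189122 m^2. Sum: 468500 + 31189122 = 31657622 m^2. 1 hectare = 10000 m^2, so 31657622 m^2 = 31657622 / 10000 = 3165.7622 hectare ≈ 3166 hectare (4 s.f.).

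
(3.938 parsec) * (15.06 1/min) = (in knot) 5.929e+16. Check: 1 parsec = 3.0856776e+16 m, so 3.938 parsec = 3.938 * 3.0856776e+16 = 1.2151398e+17 m. 1 1/min = 0.016666667 Hz, so 15.06 1/min = 15.06 * 0.016666667 = 0.251 Hz. Combine: 1.2151398e+17 m * 0.251 Hz = 3.050001e+16 m/s. 1 knot = 0.51444444 m/s, so 3.050001e+16 m/s = 3.050001e+16 / 0.51444444 = 5.9287276e+16 knot ≈ 5.929e+16 knot (4 s.f.).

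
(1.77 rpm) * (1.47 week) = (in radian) 1.648e+05. Check: 1 rpm = 0.10471976 rad/s, so 1.77 rpm = 1.77 * 0.10471976 = 0.18535397 rad/s. 1 week = 604800 s, so 1.47 week = 1.47 * 604800 = 889056 s. Combine: 0.18535397 rad/s * 889056 s = 164790.06 rad. 164790.06 rad = 164790.06 radian ≈ 1.648e+05 radian (4 s.f.).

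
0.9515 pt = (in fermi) 3.357e+11. Check: 1 pt = 0.00035277778 m, so 0.9515 pt = 0.9515 * 0.00035277778 = 0.00033566806 m. 1 fermi = 1e-15 m, so 0.00033566806 m = 0.00033566806 / 1e-15 = 3.3566806e+11 fermi ≈ 3.357e+11 fermi (4 s.f.).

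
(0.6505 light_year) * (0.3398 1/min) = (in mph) 1 light_year = 9.4607305e+15 m, so 0.6505 light_year = 0.6505 * 9.4607305e+15 = 6.1542052e+15 m. 1 1/min = 0.016666667 Hz, so 0.3398 1/min = 0.3398 * 0.016666667 = 0.0056633333 Hz. Combine: 6.1542052e+15 m * 0.0056633333 Hz = 3.4853315e+13 m/s. 1 mph = 0.44704 m/s, so 3.4853315e+13 m/s = 3.4853315e+13 / 0.44704 = 7.7964646e+13 mph ≈ 7.796e+13 mph (4 s.f.). Final answer: 7.796e+13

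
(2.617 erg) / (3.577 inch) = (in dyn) 0.288. Check: 1 erg = 1e-07 J, so 2.617 erg = 2.617 * 1e-07 = 2.617e-07 J. 1 inch = 0.0254 m, so 3.577 inch = 3.577 * 0.0254 = 0.0908558 m. Combine: 2.617e-07 J / 0.0908558 m = 2.8803885e-06 N. 1 dyn = 1e-05 N, so 2.8803885e-06 N = 2.8803885e-06 / 1e-05 = 0.28803885 dyn ≈ 0.288 dyn (4 s.f.).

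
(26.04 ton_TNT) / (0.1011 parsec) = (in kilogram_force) 1 ton_TNT = 4.184e+09 J, so 26.04 ton_TNT = 26.04 * 4.184e+09 = 1.0895136e+11 J. 1 parsec = 3.0856776e+16 m, so 0.1011 parsec = 0.1011 * 3.0856776e+16 = 3.11962e+15 m. Combine: 1.0895136e+11 J / 3.11962e+15 m = 3.4924561e-05 N. 1 kilogram_force = 9.80665 N, so 3.4924561e-05 N = 3.4924561e-05 / 9.80665 = 3.5613141e-06 kilogram_force ≈ 3.561e-06 kilogram_force (4 s.f.). Final answer: 3.561e-06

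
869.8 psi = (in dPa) 5.997e+07. Check: 1 psi = 6894.7573 Pa, so 869.8 psi = 869.8 * 6894.7573 = 5997059.9 Pa. 1 dPa = 0.1 Pa, so 5997059.9 Pa = 5997059.9 / 0.1 = 59970599 dPa ≈ 5.997e+07 dPa (4 s.f.).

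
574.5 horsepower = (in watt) 4.284e+05. Check: 1 horsepower = 745.69987 W, so 574.5 horsepower = 574.5 * 745.69987 = 428404.58 W. 428404.58 W = 428404.58 watt ≈ 4.284e+05 watt (4 s.f.).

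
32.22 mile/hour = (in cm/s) 1440. Check: 1 mile/hour = 0.44704 m/s, so 32.22 mile/hour = 32.22 * 0.44704 = 14.403629 m/s. 1 cm/s = 0.01 m/s, so 14.403629 m/s = 14.403629 / 0.01 = 1440.3629 cm/s ≈ 1440 cm/s (4 s.f.).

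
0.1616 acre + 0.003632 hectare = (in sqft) 7430. Check: 1 acre = 4046.8564 m^2, so 0.1616 acre = 0.1616 * 4046.8564 = 653.972 m^2. 1 hectare = 10000 m^2, so 0.003632 hectare = 0.003632 * 10000 = 36.32 m^2. Sum: 653.972 + 36.32 = 690.292 m^2. 1 sqft = 0.09290304 m^2, so 690.292 m^2 = 690.292 / 0.09290304 = 7430.2412 sqft ≈ 7430 sqft (4 s.f.).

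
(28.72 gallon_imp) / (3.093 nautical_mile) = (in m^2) 2.279e-05. Check: 1 gallon_imp = 0.00454609 m^3, so 28.72 gallon_imp = 28.72 * 0.00454609 = 0.1305637 m^3. 1 nautical_mile = 1852 m, so 3.093 nautical_mile = 3.093 * 1852 = 5728.236 m. Combine: 0.1305637 m^3 / 5728.236 m = 2.2793004e-05 m^2. Result: 2.2793004e-05 m^2 ≈ 2.279e-05 m^2 (4 s.f.).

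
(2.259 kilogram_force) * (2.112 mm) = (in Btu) 4.435e-05. Check: 1 kilogram_force = 9.80665 N, so 2.259 kilogram_force = 2.259 * 9.80665 = 22.153222 N. 1 mm = 0.001 m, so 2.112 mm = 2.112 * 0.001 = 0.002112 m. Combine: 22.153222 N * 0.002112 m = 0.046787606 J. 1 Btu = 1055.0559 J, so 0.046787606 J = 0.046787606 / 1055.0559 = 4.4346094e-05 Btu ≈ 4.435e-05 Btu (4 s.f.).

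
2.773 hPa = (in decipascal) 2773. Check: 1 hPa = 100 Pa, so 2.773 hPa = 2.773 * 100 = 277.3 Pa. 1 decipascal = 0.1 Pa, so 277.3 Pa = 277.3 / 0.1 = 2773 decipascal.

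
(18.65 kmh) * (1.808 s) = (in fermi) 9.366e+15. Check: 1 kmh = 0.27777778 m/s, so 18.65 kmh = 18.65 * 0.27777778 = 5.1805556 m/s. 1.808 s is already in s. Combine: 5.1805556 m/s * 1.808 s = 9.3664444 m. 1 fermi = 1e-15 m, so 9.3664444 m = 9.3664444 / 1e-15 = 9.3664444e+15 fermi ≈ 9.366e+15 fermi (4 s.f.).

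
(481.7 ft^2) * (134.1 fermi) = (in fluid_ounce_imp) 1 ft^2 = 0.09290304 m^2, so 481.7 ft^2 = 481.7 * 0.09290304 = 44.751394 m^2. 1 fermi = 1e-15 m, so 134.1 fermi = 134.1 * 1e-15 = 1.341e-13 m. Combine: 44.751394 m^2 * 1.341e-13 m = 6.001162e-12 m^3. 1 fluid_ounce_imp = 2.8413063e-05 m^3, so 6.001162e-12 m^3 = 6.001162e-12 / 2.8413063e-05 = 2.1121137e-07 fluid_ounce_imp ≈ 2.112e-07 fluid_ounce_imp (4 s.f.). Final answer: 2.112e-07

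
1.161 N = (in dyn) 1.161e+05. Check: 1 dyn = 1e-05 N, so 1.161 N = 1.161 / 1e-05 = 116100 dyn ≈ 1.161e+05 dyn (4 s.f.).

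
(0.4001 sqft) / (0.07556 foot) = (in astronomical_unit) 1.079e-11. Check: 1 sqft = 0.09290304 m^2, so 0.4001 sqft = 0.4001 * 0.09290304 = 0.037170506 m^2. 1 foot = 0.3048 m, so 0.07556 foot = 0.07556 * 0.3048 = 0.023030688 m. Combine: 0.037170506 m^2 / 0.023030688 m = 1.6139555 m. 1 astronomical_unit = 1.4959787e+11 m, so 1.6139555 m = 1.6139555 / 1.4959787e+11 = 1.0788626e-11 astronomical_unit ≈ 1.079e-11 astronomical_unit (4 s.f.).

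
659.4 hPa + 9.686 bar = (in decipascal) 1.035e+07. Check: 1 hPa = 100 Pa, so 659.4 hPa = 659.4 * 100 = 65940 Pa. 1 bar = 100000 Pa, so 9.686 bar = 9.686 * 100000 = 968600 Pa. Sum: 65940 + 968600 = 1034540 Pa. 1 decipascal = 0.1 Pa, so 1034540 Pa = 1034540 / 0.1 = 10345400 decipascal ≈ 1.035e+07 decipascal (4 s.f.).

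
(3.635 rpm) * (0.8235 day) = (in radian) 1 rpm = 0.10471976 rad/s, so 3.635 rpm = 3.635 * 0.10471976 = 0.38065631 rad/s. 1 day = 86400 s, so 0.8235 day = 0.8235 * 86400 = 71150.4 s. Combine: 0.38065631 rad/s * 71150.4 s = 27083.849 rad. 27083.849 rad = 27083.849 radian ≈ 2.708e+04 radian (4 s.f.). Final answer: 2.708e+04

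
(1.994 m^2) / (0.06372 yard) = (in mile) 1.994 m^2 is already in m^2. 1 yard = 0.9144 m, so 0.06372 yard = 0.06372 * 0.9144 = 0.058265568 m. Combine: 1.994 m^2 / 0.058265568 m = 34.222613 m. 1 mile = 1609.344 m, so 34.222613 m = 34.222613 / 1609.344 = 0.021264946 mile ≈ 0.02126 mile (4 s.f.). Final answer: 0.02126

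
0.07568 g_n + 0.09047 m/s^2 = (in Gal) 1 g_n = 9.80665 m/s^2, so 0.07568 g_n = 0.07568 * 9.80665 = 0.74216727 m/s^2. 0.09047 m/s^2 is already in m/s^2. Sum: 0.74216727 + 0.09047 = 0.83263727 m/s^2. 1 Gal = 0.01 m/s^2, so 0.83263727 m/s^2 = 0.83263727 / 0.01 = 83.263727 Gal ≈ 83.26 Gal (4 s.f.). Final answer: 83.26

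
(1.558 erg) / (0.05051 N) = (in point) 0.008744. Check: 1 erg = 1e-07 J, so 1.558 erg = 1.558 * 1e-07 = 1.558e-07 J. 0.05051 N is already in N. Combine: 1.558e-07 J / 0.05051 N = 3.0845377e-06 m. 1 point = 0.00035277778 m, so 3.0845377e-06 m = 3.0845377e-06 / 0.00035277778 = 0.0087435715 point ≈ 0.008744 point (4 s.f.).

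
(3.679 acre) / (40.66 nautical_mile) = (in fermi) 1.977e+14. Check: 1 acre = 4046.8564 m^2, so 3.679 acre = 3.679 * 4046.8564 = 14888.385 m^2. 1 nautical_mile = 1852 m, so 40.66 nautical_mile = 40.66 * 1852 = 75302.32 m. Combine: 14888.385 m^2 / 75302.32 m = 0.19771482 m. 1 fermi = 1e-15 m, so 0.19771482 m = 0.19771482 / 1e-15 = 1.9771482e+14 fermi ≈ 1.977e+14 fermi (4 s.f.).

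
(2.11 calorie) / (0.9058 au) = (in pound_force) 1 calorie = 4.184 J, so 2.11 calorie = 2.11 * 4.184 = 8.82824 J. 1 au = 1.4959787e+11 m, so 0.9058 au = 0.9058 * 1.4959787e+11 = 1.3550575e+11 m. Combine: 8.82824 J / 1.3550575e+11 m = 6.5150297e-11 N. 1 pound_force = 4.4482216 N, so 6.5150297e-11 N = 6.5150297e-11 / 4.4482216 = 1.464637e-11 pound_force ≈ 1.465e-11 pound_force (4 s.f.). Final answer: 1.465e-11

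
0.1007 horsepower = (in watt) 1 horsepower = 745.69987 W, so 0.1007 horsepower = 0.1007 * 745.69987 = 75.091977 W. 75.091977 W = 75.091977 watt ≈ 75.09 watt (4 s.f.). Final answer: 75.09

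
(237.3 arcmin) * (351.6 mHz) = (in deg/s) 1.391. Check: 1 arcmin = 0.00029088821 rad, so 237.3 arcmin = 237.3 * 0.00029088821 = 0.069027772 rad. 1 mHz = 0.001 Hz, so 351.6 mHz = 351.6 * 0.001 = 0.3516 Hz. Combine: 0.069027772 rad * 0.3516 Hz = 0.024270165 rad/s. 1 deg/s = 0.017453293 rad/s, so 0.024270165 rad/s = 0.024270165 / 0.017453293 = 1.390578 deg/s ≈ 1.391 deg/s (4 s.f.).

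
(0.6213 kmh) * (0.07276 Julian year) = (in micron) 1 kmh = 0.27777778 m/s, so 0.6213 kmh = 0.6213 * 0.27777778 = 0.17258333 m/s. 1 Julian year = 31557600 s, so 0.07276 Julian year = 0.07276 * 31557600 = 2296131 s. Combine: 0.17258333 m/s * 2296131 s = 396273.94 m. 1 micron = 1e-06 m, so 396273.94 m = 396273.94 / 1e-06 = 3.9627394e+11 micron ≈ 3.963e+11 micron (4 s.f.). Final answer: 3.963e+11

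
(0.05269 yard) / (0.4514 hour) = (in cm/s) 0.002965. Check: 1 yard = 0.9144 m, so 0.05269 yard = 0.05269 * 0.9144 = 0.048179736 m. 1 hour = 3600 s, so 0.4514 hour = 0.4514 * 3600 = 1625.04 s. Combine: 0.048179736 m / 1625.04 s = 2.9648339e-05 m/s. 1 cm/s = 0.01 m/s, so 2.9648339e-05 m/s = 2.9648339e-05 / 0.01 = 0.0029648339 cm/s ≈ 0.002965 cm/s (4 s.f.).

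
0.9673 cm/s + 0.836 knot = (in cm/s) 43.97. Check: 1 cm/s = 0.01 m/s, so 0.9673 cm/s = 0.9673 * 0.01 = 0.009673 m/s. 1 knot = 0.51444444 m/s, so 0.836 knot = 0.836 * 0.51444444 = 0.43007556 m/s. Sum: 0.009673 + 0.43007556 = 0.43974856 m/s. 1 cm/s = 0.01 m/s, so 0.43974856 m/s = 0.43974856 / 0.01 = 43.974856 cm/s ≈ 43.97 cm/s (4 s.f.).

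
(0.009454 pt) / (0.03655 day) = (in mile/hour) 2.362e-09. Check: 1 pt = 0.00035277778 m, so 0.009454 pt = 0.009454 * 0.00035277778 = 3.3351611e-06 m. 1 day = 86400 s, so 0.03655 day = 0.03655 * 86400 = 3157.92 s. Combine: 3.3351611e-06 m / 3157.92 s = 1.0561259e-09 m/s. 1 mile/hour = 0.44704 m/s, so 1.0561259e-09 m/s = 1.0561259e-09 / 0.44704 = 2.3624864e-09 mile/hour ≈ 2.362e-09 mile/hour (4 s.f.).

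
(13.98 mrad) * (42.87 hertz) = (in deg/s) 34.34. Check: 1 mrad = 0.001 rad, so 13.98 mrad = 13.98 * 0.001 = 0.01398 rad. 42.87 hertz = 42.87 Hz. Combine: 0.01398 rad * 42.87 Hz = 0.5993226 rad/s. 1 deg/s = 0.017453293 rad/s, so 0.5993226 rad/s = 0.5993226 / 0.017453293 = 34.338656 deg/s ≈ 34.34 deg/s (4 s.f.).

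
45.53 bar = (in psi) 660.4. Check: 1 bar = 100000 Pa, so 45.53 bar = 45.53 * 100000 = 4553000 Pa. 1 psi = 6894.7573 Pa, so 4553000 Pa = 4553000 / 6894.7573 = 660.35682 psi ≈ 660.4 psi (4 s.f.).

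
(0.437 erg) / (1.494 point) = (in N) 8.291e-05. Check: 1 erg = 1e-07 J, so 0.437 erg = 0.437 * 1e-07 = 4.37e-08 J. 1 point = 0.00035277778 m, so 1.494 point = 1.494 * 0.00035277778 = 0.00052705 m. Combine: 4.37e-08 J / 0.00052705 m = 8.2914335e-05 N. Result: 8.2914335e-05 N ≈ 8.291e-05 N (4 s.f.).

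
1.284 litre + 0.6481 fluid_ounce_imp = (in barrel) 0.008192. Check: 1 litre = 0.001 m^3, so 1.284 litre = 1.284 * 0.001 = 0.001284 m^3. 1 fluid_ounce_imp = 2.8413063e-05 m^3, so 0.6481 fluid_ounce_imp = 0.6481 * 2.8413063e-05 = 1.8414506e-05 m^3. Sum: 0.001284 + 1.8414506e-05 = 0.0013024145 m^3. 1 barrel = 0.15898729 m^3, so 0.0013024145 m^3 = 0.0013024145 / 0.15898729 = 0.0081919408 barrel ≈ 0.008192 barrel (4 s.f.).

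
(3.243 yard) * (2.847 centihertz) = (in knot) 1 yard = 0.9144 m, so 3.243 yard = 3.243 * 0.9144 = 2.9653992 m. 1 centihertz = 0.01 Hz, so 2.847 centihertz = 2.847 * 0.01 = 0.02847 Hz. Combine: 2.9653992 m * 0.02847 Hz = 0.084424915 m/s. 1 knot = 0.51444444 m/s, so 0.084424915 m/s = 0.084424915 / 0.51444444 = 0.16410891 knot ≈ 0.1641 knot (4 s.f.). Final answer: 0.1641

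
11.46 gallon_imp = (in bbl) 0.3277. Check: 1 gallon_imp = 0.00454609 m^3, so 11.46 gallon_imp = 11.46 * 0.00454609 = 0.052098191 m^3. 1 bbl = 0.15898729 m^3, so 0.052098191 m^3 = 0.052098191 / 0.15898729 = 0.32768777 bbl ≈ 0.3277 bbl (4 s.f.).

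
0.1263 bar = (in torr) 1 bar = 100000 Pa, so 0.1263 bar = 0.1263 * 100000 = 12630 Pa. 1 torr = 133.32237 Pa, so 12630 Pa = 12630 / 133.32237 = 94.732791 torr ≈ 94.73 torr (4 s.f.). Final answer: 94.73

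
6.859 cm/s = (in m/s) 1 cm/s = 0.01 m/s, so 6.859 cm/s = 6.859 * 0.01 = 0.06859 m/s. Result: 0.06859 m/s. Final answer: 0.06859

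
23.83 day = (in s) 2.059e+06. Check: 1 day = 86400 s, so 23.83 day = 23.83 * 86400 = 2058912 s. Result: 2058912 s ≈ 2.059e+06 s (4 s.f.).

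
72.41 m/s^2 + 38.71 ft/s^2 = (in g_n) 8.587. Check: 72.41 m/s^2 is already in m/s^2. 1 ft/s^2 = 0.3048 m/s^2, so 38.71 ft/s^2 = 38.71 * 0.3048 = 11.798808 m/s^2. Sum: 72.41 + 11.798808 = 84.208808 m/s^2. 1 g_n = 9.80665 m/s^2, so 84.208808 m/s^2 = 84.208808 / 9.80665 = 8.5869087 g_n ≈ 8.587 g_n (4 s.f.).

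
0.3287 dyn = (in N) 3.287e-06. Check: 1 dyn = 1e-05 N, so 0.3287 dyn = 0.3287 * 1e-05 = 3.287e-06 N. Result: 3.287e-06 N.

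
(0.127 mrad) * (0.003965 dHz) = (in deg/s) 2.885e-06. Check: 1 mrad = 0.001 rad, so 0.127 mrad = 0.127 * 0.001 = 0.000127 rad. 1 dHz = 0.1 Hz, so 0.003965 dHz = 0.003965 * 0.1 = 0.0003965 Hz. Combine: 0.000127 rad * 0.0003965 Hz = 5.03555e-08 rad/s. 1 deg/s = 0.017453293 rad/s, so 5.03555e-08 rad/s = 5.03555e-08 / 0.017453293 = 2.8851576e-06 deg/s ≈ 2.885e-06 deg/s (4 s.f.).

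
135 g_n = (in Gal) 1 g_n = 9.80665 m/s^2, so 135 g_n = 135 * 9.80665 = 1323.8977 m/s^2. 1 Gal = 0.01 m/s^2, so 1323.8977 m/s^2 = 1323.8977 / 0.01 = 132389.77 Gal ≈ 1.324e+05 Gal (4 s.f.). Final answer: 1.324e+05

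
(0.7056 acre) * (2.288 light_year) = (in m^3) 6.181e+19. Check: 1 acre = 4046.8564 m^2, so 0.7056 acre = 0.7056 * 4046.8564 = 2855.4619 m^2. 1 light_year = 9.4607305e+15 m, so 2.288 light_year = 2.288 * 9.4607305e+15 = 2.1646151e+16 m. Combine: 2855.4619 m^2 * 2.1646151e+16 m = 6.180976e+19 m^3. Result: 6.180976e+19 m^3 ≈ 6.181e+19 m^3 (4 s.f.).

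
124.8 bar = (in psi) 1 bar = 100000 Pa, so 124.8 bar = 124.8 * 100000 = 12480000 Pa. 1 psi = 6894.7573 Pa, so 12480000 Pa = 12480000 / 6894.7573 = 1810.071 psi ≈ 1810 psi (4 s.f.). Final answer: 1810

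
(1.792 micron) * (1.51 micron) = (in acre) 1 micron = 1e-06 m, so 1.792 micron = 1.792 * 1e-06 = 1.792e-06 m. 1 micron = 1e-06 m, so 1.51 micron = 1.51 * 1e-06 = 1.51e-06 m. Combine: 1.792e-06 m * 1.51e-06 m = 2.70592e-12 m^2. 1 acre = 4046.8564 m^2, so 2.70592e-12 m^2 = 2.70592e-12 / 4046.8564 = 6.6864739e-16 acre ≈ 6.686e-16 acre (4 s.f.). Final answer: 6.686e-16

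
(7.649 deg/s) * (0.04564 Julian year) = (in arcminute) 6.61e+08. Check: 1 deg/s = 0.017453293 rad/s, so 7.649 deg/s = 7.649 * 0.017453293 = 0.13350023 rad/s. 1 Julian year = 31557600 s, so 0.04564 Julian year = 0.04564 * 31557600 = 1440288.9 s. Combine: 0.13350023 rad/s * 1440288.9 s = 192278.9 rad. 1 arcminute = 0.00029088821 rad, so 192278.9 rad = 192278.9 / 0.00029088821 = 6.6100617e+08 arcminute ≈ 6.61e+08 arcminute (4 s.f.).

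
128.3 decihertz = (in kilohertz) 0.01283. Check: 1 decihertz = 0.1 Hz, so 128.3 decihertz = 128.3 * 0.1 = 12.83 Hz. 1 kilohertz = 1000 Hz, so 12.83 Hz = 12.83 / 1000 = 0.01283 kilohertz.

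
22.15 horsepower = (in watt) 1.652e+04. Check: 1 horsepower = 745.69987 W, so 22.15 horsepower = 22.15 * 745.69987 = 16517.252 W. 16517.252 W = 16517.252 watt ≈ 1.652e+04 watt (4 s.f.).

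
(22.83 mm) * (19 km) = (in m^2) 433.8. Check: 1 mm = 0.001 m, so 22.83 mm = 22.83 * 0.001 = 0.02283 m. 1 km = 1000 m, so 19 km = 19 * 1000 = 19000 m. Combine: 0.02283 m * 19000 m = 433.77 m^2. Result: 433.77 m^2 ≈ 433.8 m^2 (4 s.f.).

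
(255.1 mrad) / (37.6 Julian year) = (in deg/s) 1.232e-08. Check: 1 mrad = 0.001 rad, so 255.1 mrad = 255.1 * 0.001 = 0.2551 rad. 1 Julian year = 31557600 s, so 37.6 Julian year = 37.6 * 31557600 = 1.1865658e+09 s. Combine: 0.2551 rad / 1.1865658e+09 s = 2.1499019e-10 rad/s. 1 deg/s = 0.017453293 rad/s, so 2.1499019e-10 rad/s = 2.1499019e-10 / 0.017453293 = 1.2318031e-08 deg/s ≈ 1.232e-08 deg/s (4 s.f.).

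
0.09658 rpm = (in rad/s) 0.01011. Check: 1 rpm = 0.10471976 rad/s, so 0.09658 rpm = 0.09658 * 0.10471976 = 0.010113834 rad/s. Result: 0.010113834 rad/s ≈ 0.01011 rad/s (4 s.f.).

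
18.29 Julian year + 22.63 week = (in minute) 9.848e+06. Check: 1 Julian year = 31557600 s, so 18.29 Julian year = 18.29 * 31557600 = 5.771885e+08 s. 1 week = 604800 s, so 22.63 week = 22.63 * 604800 = 13686624 s. Sum: 5.771885e+08 + 13686624 = 5.9087513e+08 s. 1 minute = 60 s, so 5.9087513e+08 s = 5.9087513e+08 / 60 = 9847918.8 minute ≈ 9.848e+06 minute (4 s.f.).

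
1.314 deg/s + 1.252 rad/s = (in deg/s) 1 deg/s = 0.017453293 rad/s, so 1.314 deg/s = 1.314 * 0.017453293 = 0.022933626 rad/s. 1.252 rad/s is already in rad/s. Sum: 0.022933626 + 1.252 = 1.2749336 rad/s. 1 deg/s = 0.017453293 rad/s, so 1.2749336 rad/s = 1.2749336 / 0.017453293 = 73.048316 deg/s ≈ 73.05 deg/s (4 s.f.). Final answer: 73.05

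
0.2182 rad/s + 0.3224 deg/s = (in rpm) 2.137. Check: 0.2182 rad/s is already in rad/s. 1 deg/s = 0.017453293 rad/s, so 0.3224 deg/s = 0.3224 * 0.017453293 = 0.0056269415 rad/s. Sum: 0.2182 + 0.0056269415 = 0.22382694 rad/s. 1 rpm = 0.10471976 rad/s, so 0.22382694 rad/s = 0.22382694 / 0.10471976 = 2.1373898 rpm ≈ 2.137 rpm (4 s.f.).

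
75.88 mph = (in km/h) 122.1. Check: 1 mph = 0.44704 m/s, so 75.88 mph = 75.88 * 0.44704 = 33.921395 m/s. 1 km/h = 0.27777778 m/s, so 33.921395 m/s = 33.921395 / 0.27777778 = 122.11702 km/h ≈ 122.1 km/h (4 s.f.).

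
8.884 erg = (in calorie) 1 erg = 1e-07 J, so 8.884 erg = 8.884 * 1e-07 = 8.884e-07 J. 1 calorie = 4.184 J, so 8.884e-07 J = 8.884e-07 / 4.184 = 2.123327e-07 calorie ≈ 2.123e-07 calorie (4 s.f.). Final answer: 2.123e-07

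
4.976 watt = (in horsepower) 0.006673. Check: 4.976 watt = 4.976 W. 1 horsepower = 745.69987 W, so 4.976 W = 4.976 / 745.69987 = 0.0066729259 horsepower ≈ 0.006673 horsepower (4 s.f.).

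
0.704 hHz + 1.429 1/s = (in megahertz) 7.183e-05. Check: 1 hHz = 100 Hz, so 0.704 hHz = 0.704 * 100 = 70.4 Hz. 1.429 1/s = 1.429 Hz. Sum: 70.4 + 1.429 = 71.829 Hz. 1 megahertz = 1000000 Hz, so 71.829 Hz = 71.829 / 1000000 = 7.1829e-05 megahertz ≈ 7.183e-05 megahertz (4 s.f.).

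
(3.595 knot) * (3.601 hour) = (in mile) 1 knot = 0.51444444 m/s, so 3.595 knot = 3.595 * 0.51444444 = 1.8494278 m/s. 1 hour = 3600 s, so 3.601 hour = 3.601 * 3600 = 12963.6 s. Combine: 1.8494278 m/s * 12963.6 s = 23975.242 m. 1 mile = 1609.344 m, so 23975.242 m = 23975.242 / 1609.344 = 14.897525 mile ≈ 14.9 mile (4 s.f.). Final answer: 14.9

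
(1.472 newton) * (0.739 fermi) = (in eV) 6790. Check: 1.472 newton = 1.472 N. 1 fermi = 1e-15 m, so 0.739 fermi = 0.739 * 1e-15 = 7.39e-16 m. Combine: 1.472 N * 7.39e-16 m = 1.087808e-15 J. 1 eV = 1.6021766e-19 J, so 1.087808e-15 J = 1.087808e-15 / 1.6021766e-19 = 6789.5635 eV ≈ 6790 eV (4 s.f.).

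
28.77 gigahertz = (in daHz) 2.877e+09. Check: 1 gigahertz = 1e+09 Hz, so 28.77 gigahertz = 28.77 * 1e+09 = 2.877e+10 Hz. 1 daHz = 10 Hz, so 2.877e+10 Hz = 2.877e+10 / 10 = 2.877e+09 daHz.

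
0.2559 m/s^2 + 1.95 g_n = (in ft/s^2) 63.58. Check: 0.2559 m/s^2 is already in m/s^2. 1 g_n = 9.80665 m/s^2, so 1.95 g_n = 1.95 * 9.80665 = 19.122967 m/s^2. Sum: 0.2559 + 19.122967 = 19.378867 m/s^2. 1 ft/s^2 = 0.3048 m/s^2, so 19.378867 m/s^2 = 19.378867 / 0.3048 = 63.578962 ft/s^2 ≈ 63.58 ft/s^2 (4 s.f.).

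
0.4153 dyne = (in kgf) 1 dyne = 1e-05 N, so 0.4153 dyne = 0.4153 * 1e-05 = 4.153e-06 N. 1 kgf = 9.80665 N, so 4.153e-06 N = 4.153e-06 / 9.80665 = 4.2348814e-07 kgf ≈ 4.235e-07 kgf (4 s.f.). Final answer: 4.235e-07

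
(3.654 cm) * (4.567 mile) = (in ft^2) 1 cm = 0.01 m, so 3.654 cm = 3.654 * 0.01 = 0.03654 m. 1 mile = 1609.344 m, so 4.567 mile = 4.567 * 1609.344 = 7349.874 m. Combine: 0.03654 m * 7349.874 m = 268.5644 m^2. 1 ft^2 = 0.09290304 m^2, so 268.5644 m^2 = 268.5644 / 0.09290304 = 2890.8031 ft^2 ≈ 2891 ft^2 (4 s.f.). Final answer: 2891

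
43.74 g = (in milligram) 1 g = 0.001 kg, so 43.74 g = 43.74 * 0.001 = 0.04374 kg. 1 milligram = 1e-06 kg, so 0.04374 kg = 0.04374 / 1e-06 = 43740 milligram ≈ 4.374e+04 milligram (4 s.f.). Final answer: 4.374e+04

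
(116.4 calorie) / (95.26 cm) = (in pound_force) 114.9. Check: 1 calorie = 4.184 J, so 116.4 calorie = 116.4 * 4.184 = 487.0176 J. 1 cm = 0.01 m, so 95.26 cm = 95.26 * 0.01 = 0.9526 m. Combine: 487.0176 J / 0.9526 m = 511.25089 N. 1 pound_force = 4.4482216 N, so 511.25089 N = 511.25089 / 4.4482216 = 114.93377 pound_force ≈ 114.9 pound_force (4 s.f.).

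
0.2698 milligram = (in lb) 5.948e-07. Check: 1 milligram = 1e-06 kg, so 0.2698 milligram = 0.2698 * 1e-06 = 2.698e-07 kg. 1 lb = 0.45359237 kg, so 2.698e-07 kg = 2.698e-07 / 0.45359237 = 5.9480718e-07 lb ≈ 5.948e-07 lb (4 s.f.).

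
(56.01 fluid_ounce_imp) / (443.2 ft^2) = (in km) 1 fluid_ounce_imp = 2.8413063e-05 m^3, so 56.01 fluid_ounce_imp = 56.01 * 2.8413063e-05 = 0.0015914156 m^3. 1 ft^2 = 0.09290304 m^2, so 443.2 ft^2 = 443.2 * 0.09290304 = 41.174627 m^2. Combine: 0.0015914156 m^3 / 41.174627 m^2 = 3.8650395e-05 m. 1 km = 1000 m, so 3.8650395e-05 m = 3.8650395e-05 / 1000 = 3.8650395e-08 km ≈ 3.865e-08 km (4 s.f.). Final answer: 3.865e-08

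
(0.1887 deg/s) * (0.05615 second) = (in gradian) 0.01177. Check: 1 deg/s = 0.017453293 rad/s, so 0.1887 deg/s = 0.1887 * 0.017453293 = 0.0032934363 rad/s. 0.05615 second = 0.05615 s. Combine: 0.0032934363 rad/s * 0.05615 s = 0.00018492645 rad. 1 gradian = 0.015707963 rad, so 0.00018492645 rad = 0.00018492645 / 0.015707963 = 0.011772783 gradian ≈ 0.01177 gradian (4 s.f.).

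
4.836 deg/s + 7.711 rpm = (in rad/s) 0.8919. Check: 1 deg/s = 0.017453293 rad/s, so 4.836 deg/s = 4.836 * 0.017453293 = 0.084404123 rad/s. 1 rpm = 0.10471976 rad/s, so 7.711 rpm = 7.711 * 0.10471976 = 0.80749403 rad/s. Sum: 0.084404123 + 0.80749403 = 0.89189815 rad/s. Result: 0.89189815 rad/s ≈ 0.8919 rad/s (4 s.f.).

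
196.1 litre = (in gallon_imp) 1 litre = 0.001 m^3, so 196.1 litre = 196.1 * 0.001 = 0.1961 m^3. 1 gallon_imp = 0.00454609 m^3, so 0.1961 m^3 = 0.1961 / 0.00454609 = 43.13597 gallon_imp ≈ 43.14 gallon_imp (4 s.f.). Final answer: 43.14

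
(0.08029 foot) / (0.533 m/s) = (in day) 1 foot = 0.3048 m, so 0.08029 foot = 0.08029 * 0.3048 = 0.024472392 m. 0.533 m/s is already in m/s. Combine: 0.024472392 m / 0.533 m/s = 0.045914432 s. 1 day = 86400 s, so 0.045914432 s = 0.045914432 / 86400 = 5.3141703e-07 day ≈ 5.314e-07 day (4 s.f.). Final answer: 5.314e-07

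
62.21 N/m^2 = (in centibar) 62.21 N/m^2 = 62.21 Pa. 1 centibar = 1000 Pa, so 62.21 Pa = 62.21 / 1000 = 0.06221 centibar. Final answer: 0.06221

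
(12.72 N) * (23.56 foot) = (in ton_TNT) 12.72 N is already in N. 1 foot = 0.3048 m, so 23.56 foot = 23.56 * 0.3048 = 7.181088 m. Combine: 12.72 N * 7.181088 m = 91.343439 J. 1 ton_TNT = 4.184e+09 J, so 91.343439 J = 91.343439 / 4.184e+09 = 2.1831606e-08 ton_TNT ≈ 2.183e-08 ton_TNT (4 s.f.). Final answer: 2.183e-08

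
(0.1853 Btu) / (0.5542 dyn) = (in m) 3.528e+07. Check: 1 Btu = 1055.0559 J, so 0.1853 Btu = 0.1853 * 1055.0559 = 195.50185 J. 1 dyn = 1e-05 N, so 0.5542 dyn = 0.5542 * 1e-05 = 5.542e-06 N. Combine: 195.50185 J / 5.542e-06 N = 35276407 m. Result: 35276407 m ≈ 3.528e+07 m (4 s.f.).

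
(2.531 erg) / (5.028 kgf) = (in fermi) 1 erg = 1e-07 J, so 2.531 erg = 2.531 * 1e-07 = 2.531e-07 J. 1 kgf = 9.80665 N, so 5.028 kgf = 5.028 * 9.80665 = 49.307836 N. Combine: 2.531e-07 J / 49.307836 N = 5.1330583e-09 m. 1 fermi = 1e-15 m, so 5.1330583e-09 m = 5.1330583e-09 / 1e-15 = 5133058.3 fermi ≈ 5.133e+06 fermi (4 s.f.). Final answer: 5.133e+06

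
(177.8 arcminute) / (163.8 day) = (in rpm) 1 arcminute = 0.00029088821 rad, so 177.8 arcminute = 177.8 * 0.00029088821 = 0.051719924 rad. 1 day = 86400 s, so 163.8 day = 163.8 * 86400 = 14152320 s. Combine: 0.051719924 rad / 14152320 s = 3.6545191e-09 rad/s. 1 rpm = 0.10471976 rad/s, so 3.6545191e-09 rad/s = 3.6545191e-09 / 0.10471976 = 3.4898087e-08 rpm ≈ 3.49e-08 rpm (4 s.f.). Final answer: 3.49e-08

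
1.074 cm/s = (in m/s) 0.01074. Check: 1 cm/s = 0.01 m/s, so 1.074 cm/s = 1.074 * 0.01 = 0.01074 m/s. Result: 0.01074 m/s.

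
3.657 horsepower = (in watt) 2727. Check: 1 horsepower = 745.69987 W, so 3.657 horsepower = 3.657 * 745.69987 = 2727.0244 W. 2727.0244 W = 2727.0244 watt ≈ 2727 watt (4 s.f.).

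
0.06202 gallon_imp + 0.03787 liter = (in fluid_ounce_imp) 1 gallon_imp = 0.00454609 m^3, so 0.06202 gallon_imp = 0.06202 * 0.00454609 = 0.0002819485 m^3. 1 liter = 0.001 m^3, so 0.03787 liter = 0.03787 * 0.001 = 3.787e-05 m^3. Sum: 0.0002819485 + 3.787e-05 = 0.0003198185 m^3. 1 fluid_ounce_imp = 2.8413063e-05 m^3, so 0.0003198185 m^3 = 0.0003198185 / 2.8413063e-05 = 11.256038 fluid_ounce_imp ≈ 11.26 fluid_ounce_imp (4 s.f.). Final answer: 11.26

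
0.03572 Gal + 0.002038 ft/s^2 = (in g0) 9.977e-05. Check: 1 Gal = 0.01 m/s^2, so 0.03572 Gal = 0.03572 * 0.01 = 0.0003572 m/s^2. 1 ft/s^2 = 0.3048 m/s^2, so 0.002038 ft/s^2 = 0.002038 * 0.3048 = 0.0006211824 m/s^2. Sum: 0.0003572 + 0.0006211824 = 0.0009783824 m/s^2. 1 g0 = 9.80665 m/s^2, so 0.0009783824 m/s^2 = 0.0009783824 / 9.80665 = 9.976724e-05 g0 ≈ 9.977e-05 g0 (4 s.f.).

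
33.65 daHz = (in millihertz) 1 daHz = 10 Hz, so 33.65 daHz = 33.65 * 10 = 336.5 Hz. 1 millihertz = 0.001 Hz, so 336.5 Hz = 336.5 / 0.001 = 336500 millihertz ≈ 3.365e+05 millihertz (4 s.f.). Final answer: 3.365e+05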